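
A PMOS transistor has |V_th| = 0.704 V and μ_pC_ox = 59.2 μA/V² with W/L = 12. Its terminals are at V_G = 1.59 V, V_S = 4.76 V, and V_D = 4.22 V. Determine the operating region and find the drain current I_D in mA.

V_SG = V_S − V_G = 4.76 − 1.59 = 3.17 V; V_SD = V_S − V_D = 4.76 − 4.22 = 0.54 V.
k_p = μ_pC_ox · (W/L) = 0.7104 mA/V².
V_ov = V_SG − |V_th| = 3.17 − 0.704 = 2.47 V.
Since V_SD = 0.54 V < V_ov = 2.47 V, the device is in the triode region.
I_D = k_p [V_ov · V_SD − ½ V_SD²] = 0.7104 × [2.47 × 0.54 − 0.5 × 0.54²] = 0.842 mA.

Triode; I_D = 0.842 mA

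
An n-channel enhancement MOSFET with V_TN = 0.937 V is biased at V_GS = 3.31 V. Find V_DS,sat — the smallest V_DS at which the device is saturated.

The boundary between triode and saturation is V_DS = V_GS − V_TN = V_ov.
V_ov = 3.31 − 0.937 = 2.37 V.

V_DS,sat = 2.37 V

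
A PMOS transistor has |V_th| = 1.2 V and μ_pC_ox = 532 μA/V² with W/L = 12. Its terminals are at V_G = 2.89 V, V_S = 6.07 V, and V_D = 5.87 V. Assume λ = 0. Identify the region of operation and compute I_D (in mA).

V_SG = V_S − V_G = 6.07 − 2.89 = 3.18 V; V_SD = V_S − V_D = 6.07 − 5.87 = 0.2 V.
k_p = μ_pC_ox · (W/L) = 6.384 mA/V².
V_ov = V_SG − |V_th| = 3.18 − 1.2 = 1.98 V.
Since V_SD = 0.2 V < V_ov = 1.98 V, the device is in the triode region.
I_D = k_p [V_ov · V_SD − ½ V_SD²] = 6.384 × [1.98 × 0.2 − 0.5 × 0.2²] = 2.4 mA.

Triode; I_D = 2.40 mA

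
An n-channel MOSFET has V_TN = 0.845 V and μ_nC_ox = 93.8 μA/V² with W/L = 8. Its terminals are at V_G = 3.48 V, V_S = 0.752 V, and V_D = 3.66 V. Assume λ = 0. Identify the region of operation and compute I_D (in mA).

V_GS = V_G − V_S = 3.48 − 0.752 = 2.73 V; V_DS = V_D − V_S = 3.66 − 0.752 = 2.91 V.
k_n = μ_nC_ox · (W/L) = 0.7504 mA/V².
V_ov = V_GS − V_TN = 2.73 − 0.845 = 1.88 V.
Since V_DS = 2.91 V ≥ V_ov = 1.88 V, the device is in saturation.
I_D = ½ k_n V_ov² = 0.5 × 0.7504 × 1.88² = 1.33 mA.

Saturation; I_D = 1.33 mA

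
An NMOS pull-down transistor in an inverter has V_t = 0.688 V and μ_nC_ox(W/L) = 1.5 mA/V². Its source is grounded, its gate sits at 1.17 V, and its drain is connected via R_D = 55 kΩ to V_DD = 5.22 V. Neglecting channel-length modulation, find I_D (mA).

I_D = 0.0922 mA

V_GS = V_G = 1.17 V, so V_ov = 1.17 − 0.688 = 0.482 V.
Assume saturation: I_D = ½ k_n V_ov² = 0.5 × 1.5 × 0.482² = 0.174 mA, giving V_DS = V_DD − I_D R_D = 5.22 − 0.174 × 55 = -4.36 V.
But -4.36 V < V_ov = 0.482 V, so the device is actually in triode.
In triode I_D = k_n[V_ov V_DS − ½ V_DS²] and I_D = (V_DD − V_DS)/R_D. Equating: 41.2 V_DS² − 40.77 V_DS + 5.22 = 0, giving V_DS = 0.151 V (the root below V_ov).
I_D = (5.22 − 0.151) / 55 = 0.0922 mA.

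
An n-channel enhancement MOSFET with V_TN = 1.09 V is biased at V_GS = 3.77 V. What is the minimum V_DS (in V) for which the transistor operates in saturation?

The boundary between triode and saturation is V_DS = V_GS − V_TN = V_ov.
V_ov = 3.77 − 1.09 = 2.68 V.

V_DS,sat = 2.68 V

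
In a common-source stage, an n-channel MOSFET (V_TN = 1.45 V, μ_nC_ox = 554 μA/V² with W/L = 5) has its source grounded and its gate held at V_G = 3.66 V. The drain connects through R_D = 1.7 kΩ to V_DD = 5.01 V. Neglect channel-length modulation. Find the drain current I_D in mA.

I_D = 2.66 mA

V_GS = V_G = 3.66 V, so V_ov = 3.66 − 1.45 = 2.21 V.
k_n = μ_nC_ox · (W/L) = 2.77 mA/V².
Assume saturation: I_D = ½ k_n V_ov² = 0.5 × 2.77 × 2.21² = 6.76 mA, giving V_DS = V_DD − I_D R_D = 5.01 − 6.76 × 1.7 = -6.49 V.
But -6.49 V < V_ov = 2.21 V, so the device is actually in triode.
In triode I_D = k_n[V_ov V_DS − ½ V_DS²] and I_D = (V_DD − V_DS)/R_D. Equating: 2.35 V_DS² − 11.41 V_DS + 5.01 = 0, giving V_DS = 0.488 V (the root below V_ov).
I_D = (5.01 − 0.488) / 1.7 = 2.66 mA.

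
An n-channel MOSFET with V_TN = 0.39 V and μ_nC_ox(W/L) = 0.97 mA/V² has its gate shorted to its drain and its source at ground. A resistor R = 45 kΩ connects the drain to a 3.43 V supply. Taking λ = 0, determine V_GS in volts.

V_GS = 0.741 V

With gate tied to drain, V_GS = V_DS ≥ V_GS − V_TN, so the device is in saturation.
KCL at the drain: ½ k_n (V_GS − V_TN)² = (V_DD − V_GS)/R.
Let x = V_GS − 0.39. Then 21.8 x² + x − 3.04 = 0, giving x = 0.351 V (positive root), so V_GS = 0.741 V.
I_D = (V_DD − V_GS)/R = (3.43 − 0.741) / 45 = 0.0598 mA.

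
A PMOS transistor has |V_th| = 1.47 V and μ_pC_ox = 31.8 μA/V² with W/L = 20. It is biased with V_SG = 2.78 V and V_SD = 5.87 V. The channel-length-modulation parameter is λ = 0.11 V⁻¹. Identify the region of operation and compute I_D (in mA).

k_p = μ_pC_ox · (W/L) = 0.636 mA/V².
V_ov = V_SG − |V_th| = 2.78 − 1.47 = 1.31 V.
Since V_SD = 5.87 V ≥ V_ov = 1.31 V, the device is in saturation.
I_D = ½ k_p V_ov² (1 + λ V_SD) = 0.5 × 0.636 × 1.31² × (1 + 0.11 × 5.87) = 0.898 mA.

Saturation; I_D = 0.898 mA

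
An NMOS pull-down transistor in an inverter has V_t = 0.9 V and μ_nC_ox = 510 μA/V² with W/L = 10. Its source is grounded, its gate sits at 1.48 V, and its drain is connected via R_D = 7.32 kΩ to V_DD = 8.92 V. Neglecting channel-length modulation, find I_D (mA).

I_D = 0.858 mA

V_GS = V_G = 1.48 V, so V_ov = 1.48 − 0.9 = 0.58 V.
k_n = μ_nC_ox · (W/L) = 5.1 mA/V².
Assume saturation: I_D = ½ k_n V_ov² = 0.5 × 5.1 × 0.58² = 0.858 mA, giving V_DS = V_DD − I_D R_D = 8.92 − 0.858 × 7.32 = 2.64 V.
V_DS = 2.64 V ≥ V_ov = 0.58 V, confirming saturation.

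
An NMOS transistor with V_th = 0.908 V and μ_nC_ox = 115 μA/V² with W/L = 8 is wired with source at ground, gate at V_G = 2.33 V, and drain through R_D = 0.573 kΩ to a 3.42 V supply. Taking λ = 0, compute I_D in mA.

V_GS = V_G = 2.33 V, so V_ov = 2.33 − 0.908 = 1.42 V.
k_n = μ_nC_ox · (W/L) = 0.92 mA/V².
Assume saturation: I_D = ½ k_n V_ov² = 0.5 × 0.92 × 1.42² = 0.93 mA, giving V_DS = V_DD − I_D R_D = 3.42 − 0.93 × 0.573 = 2.89 V.
V_DS = 2.89 V ≥ V_ov = 1.42 V, confirming saturation.

I_D = 0.930 mA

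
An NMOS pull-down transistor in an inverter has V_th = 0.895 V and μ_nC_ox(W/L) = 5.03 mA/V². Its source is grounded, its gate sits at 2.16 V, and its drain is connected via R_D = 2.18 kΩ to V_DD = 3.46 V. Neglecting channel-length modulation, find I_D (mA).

V_GS = V_G = 2.16 V, so V_ov = 2.16 − 0.895 = 1.27 V.
Assume saturation: I_D = ½ k_n V_ov² = 0.5 × 5.03 × 1.27² = 4.02 mA, giving V_DS = V_DD − I_D R_D = 3.46 − 4.02 × 2.18 = -5.31 V.
But -5.31 V < V_ov = 1.27 V, so the device is actually in triode.
In triode I_D = k_n[V_ov V_DS − ½ V_DS²] and I_D = (V_DD − V_DS)/R_D. Equating: 5.48 V_DS² − 14.87 V_DS + 3.46 = 0, giving V_DS = 0.257 V (the root below V_ov).
I_D = (3.46 − 0.257) / 2.18 = 1.47 mA.

I_D = 1.47 mA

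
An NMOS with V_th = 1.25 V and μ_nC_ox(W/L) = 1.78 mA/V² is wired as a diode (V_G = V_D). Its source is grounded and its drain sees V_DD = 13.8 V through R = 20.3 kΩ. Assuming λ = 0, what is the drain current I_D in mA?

I_D = 0.579 mA

With gate tied to drain, V_GS = V_DS ≥ V_GS − V_th, so the device is in saturation.
KCL at the drain: ½ k_n (V_GS − V_th)² = (V_DD − V_GS)/R.
Let x = V_GS − 1.25. Then 18.1 x² + x − 12.55 = 0, giving x = 0.806 V (positive root), so V_GS = 2.06 V.
I_D = (V_DD − V_GS)/R = (13.8 − 2.06) / 20.3 = 0.579 mA.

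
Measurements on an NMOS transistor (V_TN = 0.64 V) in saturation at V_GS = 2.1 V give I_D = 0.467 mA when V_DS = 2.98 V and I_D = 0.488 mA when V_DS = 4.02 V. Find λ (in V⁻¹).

λ = 0.0496 V⁻¹

With V_GS fixed, I_D ∝ (1 + λ V_DS) in saturation, so I_D2/I_D1 = (1 + λ V_DS2)/(1 + λ V_DS1).
0.488/0.467 = 1.045 = (1 + 4.02 λ)/(1 + 2.98 λ).
Solving: λ (I_D1 V_DS2 − I_D2 V_DS1) = I_D2 − I_D1, so λ = (0.488 − 0.467) / (0.467 × 4.02 − 0.488 × 2.98) = 0.021 / 0.423 = 0.0496 V⁻¹.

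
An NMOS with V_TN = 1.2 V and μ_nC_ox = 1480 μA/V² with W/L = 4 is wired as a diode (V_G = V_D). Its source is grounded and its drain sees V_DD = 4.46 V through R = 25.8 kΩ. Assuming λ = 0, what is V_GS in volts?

V_GS = 1.40 V

With gate tied to drain, V_GS = V_DS ≥ V_GS − V_TN, so the device is in saturation.
k_n = μ_nC_ox · (W/L) = 5.92 mA/V².
KCL at the drain: ½ k_n (V_GS − V_TN)² = (V_DD − V_GS)/R.
Let x = V_GS − 1.2. Then 76.4 x² + x − 3.26 = 0, giving x = 0.2 V (positive root), so V_GS = 1.4 V.
I_D = (V_DD − V_GS)/R = (4.46 − 1.4) / 25.8 = 0.119 mA.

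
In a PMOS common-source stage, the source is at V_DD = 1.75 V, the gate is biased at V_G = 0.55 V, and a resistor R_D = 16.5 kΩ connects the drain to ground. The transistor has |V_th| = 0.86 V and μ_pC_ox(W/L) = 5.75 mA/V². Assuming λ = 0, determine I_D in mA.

V_SG = V_DD − V_G = 1.75 − 0.55 = 1.2 V, so V_ov = 1.2 − 0.86 = 0.34 V.
Assume saturation: I_D = ½ k_p V_ov² = 0.5 × 5.75 × 0.34² = 0.332 mA, giving V_SD = V_DD − I_D R_D = 1.75 − 0.332 × 16.5 = -3.73 V.
But -3.73 V < V_ov = 0.34 V, so the device is actually in triode.
In triode I_D = k_p[V_ov V_SD − ½ V_SD²] and I_D = (V_DD − V_SD)/R_D. Equating: 47.4 V_SD² − 33.26 V_SD + 1.75 = 0, giving V_SD = 0.0573 V (the root below V_ov).
I_D = (1.75 − 0.0573) / 16.5 = 0.103 mA.

I_D = 0.103 mA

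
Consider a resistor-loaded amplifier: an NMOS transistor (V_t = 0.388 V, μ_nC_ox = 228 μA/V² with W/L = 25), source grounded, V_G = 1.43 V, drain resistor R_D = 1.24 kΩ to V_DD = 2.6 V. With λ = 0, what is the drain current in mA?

I_D = 1.80 mA

V_GS = V_G = 1.43 V, so V_ov = 1.43 − 0.388 = 1.04 V.
k_n = μ_nC_ox · (W/L) = 5.7 mA/V².
Assume saturation: I_D = ½ k_n V_ov² = 0.5 × 5.7 × 1.04² = 3.09 mA, giving V_DS = V_DD − I_D R_D = 2.6 − 3.09 × 1.24 = -1.24 V.
But -1.24 V < V_ov = 1.04 V, so the device is actually in triode.
In triode I_D = k_n[V_ov V_DS − ½ V_DS²] and I_D = (V_DD − V_DS)/R_D. Equating: 3.53 V_DS² − 8.365 V_DS + 2.6 = 0, giving V_DS = 0.368 V (the root below V_ov).
I_D = (2.6 − 0.368) / 1.24 = 1.8 mA.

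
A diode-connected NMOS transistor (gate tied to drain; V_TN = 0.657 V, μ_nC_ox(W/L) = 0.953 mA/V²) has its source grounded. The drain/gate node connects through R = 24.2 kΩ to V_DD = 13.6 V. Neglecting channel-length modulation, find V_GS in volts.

V_GS = 1.67 V

With gate tied to drain, V_GS = V_DS ≥ V_GS − V_TN, so the device is in saturation.
KCL at the drain: ½ k_n (V_GS − V_TN)² = (V_DD − V_GS)/R.
Let x = V_GS − 0.657. Then 11.5 x² + x − 12.94 = 0, giving x = 1.02 V (positive root), so V_GS = 1.67 V.
I_D = (V_DD − V_GS)/R = (13.6 − 1.67) / 24.2 = 0.493 mA.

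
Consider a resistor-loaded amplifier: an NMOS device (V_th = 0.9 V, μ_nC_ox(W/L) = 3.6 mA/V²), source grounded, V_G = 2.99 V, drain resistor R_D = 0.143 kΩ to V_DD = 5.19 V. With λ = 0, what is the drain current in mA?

I_D = 7.86 mA

V_GS = V_G = 2.99 V, so V_ov = 2.99 − 0.9 = 2.09 V.
Assume saturation: I_D = ½ k_n V_ov² = 0.5 × 3.6 × 2.09² = 7.86 mA, giving V_DS = V_DD − I_D R_D = 5.19 − 7.86 × 0.143 = 4.07 V.
V_DS = 4.07 V ≥ V_ov = 2.09 V, confirming saturation.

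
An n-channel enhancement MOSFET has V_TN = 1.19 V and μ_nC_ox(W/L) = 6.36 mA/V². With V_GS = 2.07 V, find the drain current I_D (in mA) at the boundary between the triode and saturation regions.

At the boundary V_DS = V_ov = V_GS − V_TN = 2.07 − 1.19 = 0.88 V.
I_D = ½ k_n V_ov² = 0.5 × 6.36 × 0.88² = 2.46 mA.

I_D = 2.46 mA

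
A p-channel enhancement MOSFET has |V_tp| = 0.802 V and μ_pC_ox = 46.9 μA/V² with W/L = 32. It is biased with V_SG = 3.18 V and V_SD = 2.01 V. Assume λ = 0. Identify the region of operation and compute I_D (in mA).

k_p = μ_pC_ox · (W/L) = 1.501 mA/V².
V_ov = V_SG − |V_tp| = 3.18 − 0.802 = 2.38 V.
Since V_SD = 2.01 V < V_ov = 2.38 V, the device is in the triode region.
I_D = k_p [V_ov · V_SD − ½ V_SD²] = 1.501 × [2.38 × 2.01 − 0.5 × 2.01²] = 4.14 mA.

Triode; I_D = 4.14 mA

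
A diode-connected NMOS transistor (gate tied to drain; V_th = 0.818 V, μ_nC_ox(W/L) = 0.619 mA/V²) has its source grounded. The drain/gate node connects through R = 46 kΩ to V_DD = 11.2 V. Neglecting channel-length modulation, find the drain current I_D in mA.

With gate tied to drain, V_GS = V_DS ≥ V_GS − V_th, so the device is in saturation.
KCL at the drain: ½ k_n (V_GS − V_th)² = (V_DD − V_GS)/R.
Let x = V_GS − 0.818. Then 14.2 x² + x − 10.38 = 0, giving x = 0.82 V (positive root), so V_GS = 1.64 V.
I_D = (V_DD − V_GS)/R = (11.2 − 1.64) / 46 = 0.208 mA.

I_D = 0.208 mA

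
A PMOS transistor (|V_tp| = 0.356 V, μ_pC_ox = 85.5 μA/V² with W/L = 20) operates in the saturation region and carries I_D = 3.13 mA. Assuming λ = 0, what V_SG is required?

k_p = μ_pC_ox · (W/L) = 1.71 mA/V².
In saturation I_D = ½ k_p (V_SG − |V_tp|)², so V_SG − |V_tp| = √(2 I_D / k_p) = √(2 × 3.13 / 1.71) = 1.91 V.
V_SG = 0.356 + 1.91 = 2.27 V.

V_SG = 2.27 V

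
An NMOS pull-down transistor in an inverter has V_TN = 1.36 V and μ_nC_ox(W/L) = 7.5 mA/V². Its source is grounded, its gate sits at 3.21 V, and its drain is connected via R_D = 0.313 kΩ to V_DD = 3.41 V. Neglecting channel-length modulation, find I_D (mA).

I_D = 8.44 mA

V_GS = V_G = 3.21 V, so V_ov = 3.21 − 1.36 = 1.85 V.
Assume saturation: I_D = ½ k_n V_ov² = 0.5 × 7.5 × 1.85² = 12.8 mA, giving V_DS = V_DD − I_D R_D = 3.41 − 12.8 × 0.313 = -0.607 V.
But -0.607 V < V_ov = 1.85 V, so the device is actually in triode.
In triode I_D = k_n[V_ov V_DS − ½ V_DS²] and I_D = (V_DD − V_DS)/R_D. Equating: 1.17 V_DS² − 5.343 V_DS + 3.41 = 0, giving V_DS = 0.768 V (the root below V_ov).
I_D = (3.41 − 0.768) / 0.313 = 8.44 mA.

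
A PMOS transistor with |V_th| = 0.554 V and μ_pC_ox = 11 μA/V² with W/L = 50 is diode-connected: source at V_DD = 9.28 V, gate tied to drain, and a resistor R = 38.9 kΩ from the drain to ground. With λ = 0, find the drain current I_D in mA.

With gate tied to drain, V_SG = V_SD ≥ V_SG − |V_th|, so the device is in saturation.
k_p = μ_pC_ox · (W/L) = 0.55 mA/V².
KCL at the drain: ½ k_p (V_SG − |V_th|)² = (V_DD − V_SG)/R.
Let x = V_SG − 0.554. Then 10.7 x² + x − 8.726 = 0, giving x = 0.858 V (positive root), so V_SG = 1.41 V.
I_D = (V_DD − V_SG)/R = (9.28 − 1.41) / 38.9 = 0.202 mA.

I_D = 0.202 mA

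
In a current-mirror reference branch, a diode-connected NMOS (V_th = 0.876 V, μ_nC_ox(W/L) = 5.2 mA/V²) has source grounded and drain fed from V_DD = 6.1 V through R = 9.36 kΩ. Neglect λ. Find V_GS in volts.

With gate tied to drain, V_GS = V_DS ≥ V_GS − V_th, so the device is in saturation.
KCL at the drain: ½ k_n (V_GS − V_th)² = (V_DD − V_GS)/R.
Let x = V_GS − 0.876. Then 24.3 x² + x − 5.224 = 0, giving x = 0.443 V (positive root), so V_GS = 1.32 V.
I_D = (V_DD − V_GS)/R = (6.1 − 1.32) / 9.36 = 0.511 mA.

V_GS = 1.32 V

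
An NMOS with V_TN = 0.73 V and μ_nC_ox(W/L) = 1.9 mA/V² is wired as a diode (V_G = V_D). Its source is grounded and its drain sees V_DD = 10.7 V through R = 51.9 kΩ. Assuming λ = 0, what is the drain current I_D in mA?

With gate tied to drain, V_GS = V_DS ≥ V_GS − V_TN, so the device is in saturation.
KCL at the drain: ½ k_n (V_GS − V_TN)² = (V_DD − V_GS)/R.
Let x = V_GS − 0.73. Then 49.3 x² + x − 9.97 = 0, giving x = 0.44 V (positive root), so V_GS = 1.17 V.
I_D = (V_DD − V_GS)/R = (10.7 − 1.17) / 51.9 = 0.184 mA.

I_D = 0.184 mA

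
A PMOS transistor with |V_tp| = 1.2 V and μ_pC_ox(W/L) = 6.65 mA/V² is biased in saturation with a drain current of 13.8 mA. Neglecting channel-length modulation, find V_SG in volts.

In saturation I_D = ½ k_p (V_SG − |V_tp|)², so V_SG − |V_tp| = √(2 I_D / k_p) = √(2 × 13.8 / 6.65) = 2.04 V.
V_SG = 1.2 + 2.04 = 3.24 V.

V_SG = 3.24 V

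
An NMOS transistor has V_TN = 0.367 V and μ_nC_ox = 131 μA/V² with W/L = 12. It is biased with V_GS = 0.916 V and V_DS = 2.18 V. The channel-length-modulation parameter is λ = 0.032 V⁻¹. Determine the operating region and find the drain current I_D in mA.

Saturation; I_D = 0.253 mA

k_n = μ_nC_ox · (W/L) = 1.572 mA/V².
V_ov = V_GS − V_TN = 0.916 − 0.367 = 0.549 V.
Since V_DS = 2.18 V ≥ V_ov = 0.549 V, the device is in saturation.
I_D = ½ k_n V_ov² (1 + λ V_DS) = 0.5 × 1.572 × 0.549² × (1 + 0.032 × 2.18) = 0.253 mA.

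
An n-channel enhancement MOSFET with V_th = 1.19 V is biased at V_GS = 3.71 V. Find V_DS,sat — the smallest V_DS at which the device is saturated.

V_DS,sat = 2.52 V

The boundary between triode and saturation is V_DS = V_GS − V_th = V_ov.
V_ov = 3.71 − 1.19 = 2.52 V.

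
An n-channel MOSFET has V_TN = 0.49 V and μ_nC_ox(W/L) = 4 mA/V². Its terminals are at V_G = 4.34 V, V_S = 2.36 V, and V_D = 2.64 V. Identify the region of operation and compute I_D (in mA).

V_GS = V_G − V_S = 4.34 − 2.36 = 1.98 V; V_DS = V_D − V_S = 2.64 − 2.36 = 0.28 V.
V_ov = V_GS − V_TN = 1.98 − 0.49 = 1.49 V.
Since V_DS = 0.28 V < V_ov = 1.49 V, the device is in the triode region.
I_D = k_n [V_ov · V_DS − ½ V_DS²] = 4 × [1.49 × 0.28 − 0.5 × 0.28²] = 1.51 mA.

Triode; I_D = 1.51 mA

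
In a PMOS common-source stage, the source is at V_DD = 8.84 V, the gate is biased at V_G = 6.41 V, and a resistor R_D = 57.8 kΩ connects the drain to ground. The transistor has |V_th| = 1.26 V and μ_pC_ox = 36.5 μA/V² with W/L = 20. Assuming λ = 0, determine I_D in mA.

I_D = 0.150 mA

V_SG = V_DD − V_G = 8.84 − 6.41 = 2.43 V, so V_ov = 2.43 − 1.26 = 1.17 V.
k_p = μ_pC_ox · (W/L) = 0.73 mA/V².
Assume saturation: I_D = ½ k_p V_ov² = 0.5 × 0.73 × 1.17² = 0.5 mA, giving V_SD = V_DD − I_D R_D = 8.84 − 0.5 × 57.8 = -20 V.
But -20 V < V_ov = 1.17 V, so the device is actually in triode.
In triode I_D = k_p[V_ov V_SD − ½ V_SD²] and I_D = (V_DD − V_SD)/R_D. Equating: 21.1 V_SD² − 50.37 V_SD + 8.84 = 0, giving V_SD = 0.191 V (the root below V_ov).
I_D = (8.84 − 0.191) / 57.8 = 0.15 mA.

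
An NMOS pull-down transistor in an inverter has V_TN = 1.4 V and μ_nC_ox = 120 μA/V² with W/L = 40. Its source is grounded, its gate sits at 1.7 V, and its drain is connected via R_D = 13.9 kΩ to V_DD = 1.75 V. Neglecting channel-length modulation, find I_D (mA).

V_GS = V_G = 1.7 V, so V_ov = 1.7 − 1.4 = 0.3 V.
k_n = μ_nC_ox · (W/L) = 4.8 mA/V².
Assume saturation: I_D = ½ k_n V_ov² = 0.5 × 4.8 × 0.3² = 0.216 mA, giving V_DS = V_DD − I_D R_D = 1.75 − 0.216 × 13.9 = -1.25 V.
But -1.25 V < V_ov = 0.3 V, so the device is actually in triode.
In triode I_D = k_n[V_ov V_DS − ½ V_DS²] and I_D = (V_DD − V_DS)/R_D. Equating: 33.4 V_DS² − 21.02 V_DS + 1.75 = 0, giving V_DS = 0.0987 V (the root below V_ov).
I_D = (1.75 − 0.0987) / 13.9 = 0.119 mA.

I_D = 0.119 mA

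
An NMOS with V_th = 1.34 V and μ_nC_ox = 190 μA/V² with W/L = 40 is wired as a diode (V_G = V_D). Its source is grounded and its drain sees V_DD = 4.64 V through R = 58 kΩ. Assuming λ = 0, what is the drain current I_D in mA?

With gate tied to drain, V_GS = V_DS ≥ V_GS − V_th, so the device is in saturation.
k_n = μ_nC_ox · (W/L) = 7.6 mA/V².
KCL at the drain: ½ k_n (V_GS − V_th)² = (V_DD − V_GS)/R.
Let x = V_GS − 1.34. Then 220 x² + x − 3.3 = 0, giving x = 0.12 V (positive root), so V_GS = 1.46 V.
I_D = (V_DD − V_GS)/R = (4.64 − 1.46) / 58 = 0.0548 mA.

I_D = 0.0548 mA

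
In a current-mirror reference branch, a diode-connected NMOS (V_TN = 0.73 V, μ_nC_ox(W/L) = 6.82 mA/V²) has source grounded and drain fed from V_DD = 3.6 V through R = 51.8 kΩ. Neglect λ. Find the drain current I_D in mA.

With gate tied to drain, V_GS = V_DS ≥ V_GS − V_TN, so the device is in saturation.
KCL at the drain: ½ k_n (V_GS − V_TN)² = (V_DD − V_GS)/R.
Let x = V_GS − 0.73. Then 177 x² + x − 2.87 = 0, giving x = 0.125 V (positive root), so V_GS = 0.855 V.
I_D = (V_DD − V_GS)/R = (3.6 − 0.855) / 51.8 = 0.053 mA.

I_D = 0.0530 mA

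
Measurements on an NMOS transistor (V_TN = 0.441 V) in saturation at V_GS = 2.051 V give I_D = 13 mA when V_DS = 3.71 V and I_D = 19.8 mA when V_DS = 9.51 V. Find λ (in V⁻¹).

λ = 0.136 V⁻¹

With V_GS fixed, I_D ∝ (1 + λ V_DS) in saturation, so I_D2/I_D1 = (1 + λ V_DS2)/(1 + λ V_DS1).
19.8/13 = 1.523 = (1 + 9.51 λ)/(1 + 3.71 λ).
Solving: λ (I_D1 V_DS2 − I_D2 V_DS1) = I_D2 − I_D1, so λ = (19.8 − 13) / (13 × 9.51 − 19.8 × 3.71) = 6.8 / 50.2 = 0.136 V⁻¹.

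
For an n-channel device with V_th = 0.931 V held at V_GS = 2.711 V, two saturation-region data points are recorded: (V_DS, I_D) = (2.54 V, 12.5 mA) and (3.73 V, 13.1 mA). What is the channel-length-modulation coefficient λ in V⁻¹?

With V_GS fixed, I_D ∝ (1 + λ V_DS) in saturation, so I_D2/I_D1 = (1 + λ V_DS2)/(1 + λ V_DS1).
13.1/12.5 = 1.048 = (1 + 3.73 λ)/(1 + 2.54 λ).
Solving: λ (I_D1 V_DS2 − I_D2 V_DS1) = I_D2 − I_D1, so λ = (13.1 − 12.5) / (12.5 × 3.73 − 13.1 × 2.54) = 0.6 / 13.4 = 0.0449 V⁻¹.

λ = 0.0449 V⁻¹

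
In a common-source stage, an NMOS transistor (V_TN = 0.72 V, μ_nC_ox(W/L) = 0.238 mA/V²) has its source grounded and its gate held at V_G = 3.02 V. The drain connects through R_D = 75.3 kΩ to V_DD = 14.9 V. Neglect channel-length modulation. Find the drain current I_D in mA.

I_D = 0.193 mA

V_GS = V_G = 3.02 V, so V_ov = 3.02 − 0.72 = 2.3 V.
Assume saturation: I_D = ½ k_n V_ov² = 0.5 × 0.238 × 2.3² = 0.63 mA, giving V_DS = V_DD − I_D R_D = 14.9 − 0.63 × 75.3 = -32.5 V.
But -32.5 V < V_ov = 2.3 V, so the device is actually in triode.
In triode I_D = k_n[V_ov V_DS − ½ V_DS²] and I_D = (V_DD − V_DS)/R_D. Equating: 8.96 V_DS² − 42.22 V_DS + 14.9 = 0, giving V_DS = 0.384 V (the root below V_ov).
I_D = (14.9 − 0.384) / 75.3 = 0.193 mA.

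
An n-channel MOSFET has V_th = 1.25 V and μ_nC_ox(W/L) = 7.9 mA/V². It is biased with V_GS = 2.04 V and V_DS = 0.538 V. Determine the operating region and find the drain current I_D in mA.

V_ov = V_GS − V_th = 2.04 − 1.25 = 0.79 V.
Since V_DS = 0.538 V < V_ov = 0.79 V, the device is in the triode region.
I_D = k_n [V_ov · V_DS − ½ V_DS²] = 7.9 × [0.79 × 0.538 − 0.5 × 0.538²] = 2.21 mA.

Triode; I_D = 2.21 mA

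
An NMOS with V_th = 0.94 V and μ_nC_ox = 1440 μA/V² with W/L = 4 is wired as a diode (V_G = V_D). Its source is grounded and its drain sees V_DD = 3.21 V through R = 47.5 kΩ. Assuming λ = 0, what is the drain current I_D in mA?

I_D = 0.0452 mA

With gate tied to drain, V_GS = V_DS ≥ V_GS − V_th, so the device is in saturation.
k_n = μ_nC_ox · (W/L) = 5.76 mA/V².
KCL at the drain: ½ k_n (V_GS − V_th)² = (V_DD − V_GS)/R.
Let x = V_GS − 0.94. Then 137 x² + x − 2.27 = 0, giving x = 0.125 V (positive root), so V_GS = 1.07 V.
I_D = (V_DD − V_GS)/R = (3.21 − 1.07) / 47.5 = 0.0452 mA.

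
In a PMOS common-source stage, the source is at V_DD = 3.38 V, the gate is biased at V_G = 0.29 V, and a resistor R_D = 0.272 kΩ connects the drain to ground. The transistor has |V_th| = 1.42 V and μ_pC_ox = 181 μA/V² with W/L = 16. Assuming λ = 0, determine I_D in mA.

V_SG = V_DD − V_G = 3.38 − 0.29 = 3.09 V, so V_ov = 3.09 − 1.42 = 1.67 V.
k_p = μ_pC_ox · (W/L) = 2.896 mA/V².
Assume saturation: I_D = ½ k_p V_ov² = 0.5 × 2.896 × 1.67² = 4.04 mA, giving V_SD = V_DD − I_D R_D = 3.38 − 4.04 × 0.272 = 2.28 V.
V_SD = 2.28 V ≥ V_ov = 1.67 V, confirming saturation.

I_D = 4.04 mA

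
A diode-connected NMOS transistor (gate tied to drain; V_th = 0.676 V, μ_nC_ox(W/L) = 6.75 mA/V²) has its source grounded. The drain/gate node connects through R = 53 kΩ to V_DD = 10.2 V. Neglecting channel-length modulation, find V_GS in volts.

V_GS = 0.904 V

With gate tied to drain, V_GS = V_DS ≥ V_GS − V_th, so the device is in saturation.
KCL at the drain: ½ k_n (V_GS − V_th)² = (V_DD − V_GS)/R.
Let x = V_GS − 0.676. Then 179 x² + x − 9.524 = 0, giving x = 0.228 V (positive root), so V_GS = 0.904 V.
I_D = (V_DD − V_GS)/R = (10.2 − 0.904) / 53 = 0.175 mA.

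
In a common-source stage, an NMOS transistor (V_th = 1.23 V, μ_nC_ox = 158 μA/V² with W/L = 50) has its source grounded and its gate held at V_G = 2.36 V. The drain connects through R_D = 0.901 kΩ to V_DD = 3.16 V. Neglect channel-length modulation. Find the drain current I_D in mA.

V_GS = V_G = 2.36 V, so V_ov = 2.36 − 1.23 = 1.13 V.
k_n = μ_nC_ox · (W/L) = 7.9 mA/V².
Assume saturation: I_D = ½ k_n V_ov² = 0.5 × 7.9 × 1.13² = 5.04 mA, giving V_DS = V_DD − I_D R_D = 3.16 − 5.04 × 0.901 = -1.38 V.
But -1.38 V < V_ov = 1.13 V, so the device is actually in triode.
In triode I_D = k_n[V_ov V_DS − ½ V_DS²] and I_D = (V_DD − V_DS)/R_D. Equating: 3.56 V_DS² − 9.043 V_DS + 3.16 = 0, giving V_DS = 0.418 V (the root below V_ov).
I_D = (3.16 − 0.418) / 0.901 = 3.04 mA.

I_D = 3.04 mA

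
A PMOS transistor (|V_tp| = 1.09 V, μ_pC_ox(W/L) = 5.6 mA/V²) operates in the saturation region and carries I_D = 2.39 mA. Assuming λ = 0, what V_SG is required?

V_SG = 2.01 V

In saturation I_D = ½ k_p (V_SG − |V_tp|)², so V_SG − |V_tp| = √(2 I_D / k_p) = √(2 × 2.39 / 5.6) = 0.924 V.
V_SG = 1.09 + 0.924 = 2.01 V.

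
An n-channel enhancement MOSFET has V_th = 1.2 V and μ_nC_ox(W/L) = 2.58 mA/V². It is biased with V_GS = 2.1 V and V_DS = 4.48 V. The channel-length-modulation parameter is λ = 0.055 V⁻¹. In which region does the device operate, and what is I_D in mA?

Saturation; I_D = 1.30 mA

V_ov = V_GS − V_th = 2.1 − 1.2 = 0.9 V.
Since V_DS = 4.48 V ≥ V_ov = 0.9 V, the device is in saturation.
I_D = ½ k_n V_ov² (1 + λ V_DS) = 0.5 × 2.58 × 0.9² × (1 + 0.055 × 4.48) = 1.3 mA.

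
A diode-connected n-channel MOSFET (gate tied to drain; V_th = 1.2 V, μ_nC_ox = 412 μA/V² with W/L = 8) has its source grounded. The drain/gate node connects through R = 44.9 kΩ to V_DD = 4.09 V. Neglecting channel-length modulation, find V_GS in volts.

With gate tied to drain, V_GS = V_DS ≥ V_GS − V_th, so the device is in saturation.
k_n = μ_nC_ox · (W/L) = 3.296 mA/V².
KCL at the drain: ½ k_n (V_GS − V_th)² = (V_DD − V_GS)/R.
Let x = V_GS − 1.2. Then 74 x² + x − 2.89 = 0, giving x = 0.191 V (positive root), so V_GS = 1.39 V.
I_D = (V_DD − V_GS)/R = (4.09 − 1.39) / 44.9 = 0.0601 mA.

V_GS = 1.39 V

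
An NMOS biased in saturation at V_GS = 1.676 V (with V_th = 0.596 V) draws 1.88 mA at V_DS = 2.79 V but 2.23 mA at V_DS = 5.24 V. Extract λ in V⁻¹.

λ = 0.0964 V⁻¹

With V_GS fixed, I_D ∝ (1 + λ V_DS) in saturation, so I_D2/I_D1 = (1 + λ V_DS2)/(1 + λ V_DS1).
2.23/1.88 = 1.186 = (1 + 5.24 λ)/(1 + 2.79 λ).
Solving: λ (I_D1 V_DS2 − I_D2 V_DS1) = I_D2 − I_D1, so λ = (2.23 − 1.88) / (1.88 × 5.24 − 2.23 × 2.79) = 0.35 / 3.63 = 0.0964 V⁻¹.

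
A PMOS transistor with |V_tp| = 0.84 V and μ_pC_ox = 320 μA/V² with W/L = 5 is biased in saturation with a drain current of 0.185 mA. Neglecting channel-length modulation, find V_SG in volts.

V_SG = 1.32 V

k_p = μ_pC_ox · (W/L) = 1.6 mA/V².
In saturation I_D = ½ k_p (V_SG − |V_tp|)², so V_SG − |V_tp| = √(2 I_D / k_p) = √(2 × 0.185 / 1.6) = 0.481 V.
V_SG = 0.84 + 0.481 = 1.32 V.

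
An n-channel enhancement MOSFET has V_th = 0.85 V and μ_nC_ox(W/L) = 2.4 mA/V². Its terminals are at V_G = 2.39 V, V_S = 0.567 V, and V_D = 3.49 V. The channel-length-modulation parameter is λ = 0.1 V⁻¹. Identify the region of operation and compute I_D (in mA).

Saturation; I_D = 1.47 mA

V_GS = V_G − V_S = 2.39 − 0.567 = 1.82 V; V_DS = V_D − V_S = 3.49 − 0.567 = 2.92 V.
V_ov = V_GS − V_th = 1.82 − 0.85 = 0.973 V.
Since V_DS = 2.92 V ≥ V_ov = 0.973 V, the device is in saturation.
I_D = ½ k_n V_ov² (1 + λ V_DS) = 0.5 × 2.4 × 0.973² × (1 + 0.1 × 2.92) = 1.47 mA.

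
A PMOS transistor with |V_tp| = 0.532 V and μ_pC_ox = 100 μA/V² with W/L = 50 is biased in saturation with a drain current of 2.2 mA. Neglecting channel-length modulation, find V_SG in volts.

V_SG = 1.47 V

k_p = μ_pC_ox · (W/L) = 5 mA/V².
In saturation I_D = ½ k_p (V_SG − |V_tp|)², so V_SG − |V_tp| = √(2 I_D / k_p) = √(2 × 2.2 / 5) = 0.938 V.
V_SG = 0.532 + 0.938 = 1.47 V.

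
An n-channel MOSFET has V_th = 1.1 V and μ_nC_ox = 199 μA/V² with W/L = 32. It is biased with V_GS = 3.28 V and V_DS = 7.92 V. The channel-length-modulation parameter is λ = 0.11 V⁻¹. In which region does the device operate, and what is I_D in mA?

Saturation; I_D = 28.3 mA

k_n = μ_nC_ox · (W/L) = 6.368 mA/V².
V_ov = V_GS − V_th = 3.28 − 1.1 = 2.18 V.
Since V_DS = 7.92 V ≥ V_ov = 2.18 V, the device is in saturation.
I_D = ½ k_n V_ov² (1 + λ V_DS) = 0.5 × 6.368 × 2.18² × (1 + 0.11 × 7.92) = 28.3 mA.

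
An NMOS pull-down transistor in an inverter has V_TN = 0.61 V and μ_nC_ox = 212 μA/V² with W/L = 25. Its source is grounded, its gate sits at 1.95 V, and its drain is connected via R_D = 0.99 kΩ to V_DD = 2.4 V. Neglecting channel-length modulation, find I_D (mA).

I_D = 2.09 mA

V_GS = V_G = 1.95 V, so V_ov = 1.95 − 0.61 = 1.34 V.
k_n = μ_nC_ox · (W/L) = 5.3 mA/V².
Assume saturation: I_D = ½ k_n V_ov² = 0.5 × 5.3 × 1.34² = 4.76 mA, giving V_DS = V_DD − I_D R_D = 2.4 − 4.76 × 0.99 = -2.31 V.
But -2.31 V < V_ov = 1.34 V, so the device is actually in triode.
In triode I_D = k_n[V_ov V_DS − ½ V_DS²] and I_D = (V_DD − V_DS)/R_D. Equating: 2.62 V_DS² − 8.031 V_DS + 2.4 = 0, giving V_DS = 0.336 V (the root below V_ov).
I_D = (2.4 − 0.336) / 0.99 = 2.09 mA.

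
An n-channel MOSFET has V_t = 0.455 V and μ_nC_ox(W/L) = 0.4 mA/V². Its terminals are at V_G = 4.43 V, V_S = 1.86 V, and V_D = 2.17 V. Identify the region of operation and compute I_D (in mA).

V_GS = V_G − V_S = 4.43 − 1.86 = 2.57 V; V_DS = V_D − V_S = 2.17 − 1.86 = 0.31 V.
V_ov = V_GS − V_t = 2.57 − 0.455 = 2.11 V.
Since V_DS = 0.31 V < V_ov = 2.11 V, the device is in the triode region.
I_D = k_n [V_ov · V_DS − ½ V_DS²] = 0.4 × [2.11 × 0.31 − 0.5 × 0.31²] = 0.243 mA.

Triode; I_D = 0.243 mA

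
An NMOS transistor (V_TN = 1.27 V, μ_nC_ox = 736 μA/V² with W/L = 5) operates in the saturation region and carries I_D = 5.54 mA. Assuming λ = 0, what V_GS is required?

k_n = μ_nC_ox · (W/L) = 3.68 mA/V².
In saturation I_D = ½ k_n (V_GS − V_TN)², so V_GS − V_TN = √(2 I_D / k_n) = √(2 × 5.54 / 3.68) = 1.74 V.
V_GS = 1.27 + 1.74 = 3.01 V.

V_GS = 3.01 V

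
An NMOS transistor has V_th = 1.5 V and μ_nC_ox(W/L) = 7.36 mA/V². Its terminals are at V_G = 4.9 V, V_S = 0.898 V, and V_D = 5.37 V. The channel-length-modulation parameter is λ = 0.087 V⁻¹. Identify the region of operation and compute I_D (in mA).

V_GS = V_G − V_S = 4.9 − 0.898 = 4 V; V_DS = V_D − V_S = 5.37 − 0.898 = 4.47 V.
V_ov = V_GS − V_th = 4 − 1.5 = 2.5 V.
Since V_DS = 4.47 V ≥ V_ov = 2.5 V, the device is in saturation.
I_D = ½ k_n V_ov² (1 + λ V_DS) = 0.5 × 7.36 × 2.5² × (1 + 0.087 × 4.47) = 32 mA.

Saturation; I_D = 32.0 mA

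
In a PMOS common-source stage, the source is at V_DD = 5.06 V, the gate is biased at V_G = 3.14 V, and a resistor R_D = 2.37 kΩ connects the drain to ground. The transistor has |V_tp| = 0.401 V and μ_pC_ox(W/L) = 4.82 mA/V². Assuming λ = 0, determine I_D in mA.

V_SG = V_DD − V_G = 5.06 − 3.14 = 1.92 V, so V_ov = 1.92 − 0.401 = 1.52 V.
Assume saturation: I_D = ½ k_p V_ov² = 0.5 × 4.82 × 1.52² = 5.56 mA, giving V_SD = V_DD − I_D R_D = 5.06 − 5.56 × 2.37 = -8.12 V.
But -8.12 V < V_ov = 1.52 V, so the device is actually in triode.
In triode I_D = k_p[V_ov V_SD − ½ V_SD²] and I_D = (V_DD − V_SD)/R_D. Equating: 5.71 V_SD² − 18.35 V_SD + 5.06 = 0, giving V_SD = 0.305 V (the root below V_ov).
I_D = (5.06 − 0.305) / 2.37 = 2.01 mA.

I_D = 2.01 mA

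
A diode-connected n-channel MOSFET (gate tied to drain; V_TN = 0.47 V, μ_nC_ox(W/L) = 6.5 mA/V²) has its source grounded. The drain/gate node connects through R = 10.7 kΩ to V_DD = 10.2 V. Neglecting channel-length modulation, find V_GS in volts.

V_GS = 0.985 V

With gate tied to drain, V_GS = V_DS ≥ V_GS − V_TN, so the device is in saturation.
KCL at the drain: ½ k_n (V_GS − V_TN)² = (V_DD − V_GS)/R.
Let x = V_GS − 0.47. Then 34.8 x² + x − 9.73 = 0, giving x = 0.515 V (positive root), so V_GS = 0.985 V.
I_D = (V_DD − V_GS)/R = (10.2 − 0.985) / 10.7 = 0.861 mA.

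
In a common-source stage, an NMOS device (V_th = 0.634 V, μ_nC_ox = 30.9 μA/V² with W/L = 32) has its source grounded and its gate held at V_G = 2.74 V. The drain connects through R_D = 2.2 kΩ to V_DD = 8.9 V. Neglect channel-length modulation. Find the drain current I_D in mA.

I_D = 2.19 mA

V_GS = V_G = 2.74 V, so V_ov = 2.74 − 0.634 = 2.11 V.
k_n = μ_nC_ox · (W/L) = 0.9888 mA/V².
Assume saturation: I_D = ½ k_n V_ov² = 0.5 × 0.9888 × 2.11² = 2.19 mA, giving V_DS = V_DD − I_D R_D = 8.9 − 2.19 × 2.2 = 4.08 V.
V_DS = 4.08 V ≥ V_ov = 2.11 V, confirming saturation.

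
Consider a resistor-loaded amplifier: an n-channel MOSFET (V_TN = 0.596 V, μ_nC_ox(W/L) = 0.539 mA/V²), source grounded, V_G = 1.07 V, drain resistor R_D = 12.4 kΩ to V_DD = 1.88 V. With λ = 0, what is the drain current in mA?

V_GS = V_G = 1.07 V, so V_ov = 1.07 − 0.596 = 0.474 V.
Assume saturation: I_D = ½ k_n V_ov² = 0.5 × 0.539 × 0.474² = 0.0606 mA, giving V_DS = V_DD − I_D R_D = 1.88 − 0.0606 × 12.4 = 1.13 V.
V_DS = 1.13 V ≥ V_ov = 0.474 V, confirming saturation.

I_D = 0.0606 mA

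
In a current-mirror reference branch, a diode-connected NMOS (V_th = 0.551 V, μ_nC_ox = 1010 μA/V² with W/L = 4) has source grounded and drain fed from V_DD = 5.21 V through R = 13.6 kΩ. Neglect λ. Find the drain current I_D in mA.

With gate tied to drain, V_GS = V_DS ≥ V_GS − V_th, so the device is in saturation.
k_n = μ_nC_ox · (W/L) = 4.04 mA/V².
KCL at the drain: ½ k_n (V_GS − V_th)² = (V_DD − V_GS)/R.
Let x = V_GS − 0.551. Then 27.5 x² + x − 4.659 = 0, giving x = 0.394 V (positive root), so V_GS = 0.945 V.
I_D = (V_DD − V_GS)/R = (5.21 − 0.945) / 13.6 = 0.314 mA.

I_D = 0.314 mA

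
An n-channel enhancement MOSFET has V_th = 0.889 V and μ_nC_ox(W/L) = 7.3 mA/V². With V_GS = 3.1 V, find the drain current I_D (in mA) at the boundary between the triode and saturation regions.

At the boundary V_DS = V_ov = V_GS − V_th = 3.1 − 0.889 = 2.21 V.
I_D = ½ k_n V_ov² = 0.5 × 7.3 × 2.21² = 17.8 mA.

I_D = 17.8 mA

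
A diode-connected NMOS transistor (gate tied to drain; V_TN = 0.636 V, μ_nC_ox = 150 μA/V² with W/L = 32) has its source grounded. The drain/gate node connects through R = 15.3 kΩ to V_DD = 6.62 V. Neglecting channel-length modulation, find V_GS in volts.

V_GS = 1.03 V

With gate tied to drain, V_GS = V_DS ≥ V_GS − V_TN, so the device is in saturation.
k_n = μ_nC_ox · (W/L) = 4.8 mA/V².
KCL at the drain: ½ k_n (V_GS − V_TN)² = (V_DD − V_GS)/R.
Let x = V_GS − 0.636. Then 36.7 x² + x − 5.984 = 0, giving x = 0.39 V (positive root), so V_GS = 1.03 V.
I_D = (V_DD − V_GS)/R = (6.62 − 1.03) / 15.3 = 0.366 mA.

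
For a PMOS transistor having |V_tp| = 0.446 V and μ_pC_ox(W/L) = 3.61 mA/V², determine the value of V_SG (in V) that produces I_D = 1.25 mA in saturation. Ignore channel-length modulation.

In saturation I_D = ½ k_p (V_SG − |V_tp|)², so V_SG − |V_tp| = √(2 I_D / k_p) = √(2 × 1.25 / 3.61) = 0.832 V.
V_SG = 0.446 + 0.832 = 1.28 V.

V_SG = 1.28 V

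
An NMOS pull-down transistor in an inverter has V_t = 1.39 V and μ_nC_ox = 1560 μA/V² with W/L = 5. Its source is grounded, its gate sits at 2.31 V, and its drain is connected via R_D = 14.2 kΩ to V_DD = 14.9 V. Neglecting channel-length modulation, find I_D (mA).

V_GS = V_G = 2.31 V, so V_ov = 2.31 − 1.39 = 0.92 V.
k_n = μ_nC_ox · (W/L) = 7.8 mA/V².
Assume saturation: I_D = ½ k_n V_ov² = 0.5 × 7.8 × 0.92² = 3.3 mA, giving V_DS = V_DD − I_D R_D = 14.9 − 3.3 × 14.2 = -32 V.
But -32 V < V_ov = 0.92 V, so the device is actually in triode.
In triode I_D = k_n[V_ov V_DS − ½ V_DS²] and I_D = (V_DD − V_DS)/R_D. Equating: 55.4 V_DS² − 102.9 V_DS + 14.9 = 0, giving V_DS = 0.158 V (the root below V_ov).
I_D = (14.9 − 0.158) / 14.2 = 1.04 mA.

I_D = 1.04 mA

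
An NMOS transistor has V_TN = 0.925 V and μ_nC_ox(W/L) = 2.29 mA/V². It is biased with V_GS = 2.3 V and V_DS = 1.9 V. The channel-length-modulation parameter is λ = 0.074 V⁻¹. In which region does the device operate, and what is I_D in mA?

V_ov = V_GS − V_TN = 2.3 − 0.925 = 1.37 V.
Since V_DS = 1.9 V ≥ V_ov = 1.37 V, the device is in saturation.
I_D = ½ k_n V_ov² (1 + λ V_DS) = 0.5 × 2.29 × 1.37² × (1 + 0.074 × 1.9) = 2.47 mA.

Saturation; I_D = 2.47 mA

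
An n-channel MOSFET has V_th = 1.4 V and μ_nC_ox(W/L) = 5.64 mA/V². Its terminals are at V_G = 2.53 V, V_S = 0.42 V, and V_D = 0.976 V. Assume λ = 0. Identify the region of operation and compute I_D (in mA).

Triode; I_D = 1.35 mA

V_GS = V_G − V_S = 2.53 − 0.42 = 2.11 V; V_DS = V_D − V_S = 0.976 − 0.42 = 0.556 V.
V_ov = V_GS − V_th = 2.11 − 1.4 = 0.71 V.
Since V_DS = 0.556 V < V_ov = 0.71 V, the device is in the triode region.
I_D = k_n [V_ov · V_DS − ½ V_DS²] = 5.64 × [0.71 × 0.556 − 0.5 × 0.556²] = 1.35 mA.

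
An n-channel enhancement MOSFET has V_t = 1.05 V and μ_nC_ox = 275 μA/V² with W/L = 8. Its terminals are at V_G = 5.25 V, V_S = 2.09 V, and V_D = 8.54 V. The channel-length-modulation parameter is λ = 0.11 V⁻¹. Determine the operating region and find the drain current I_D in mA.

V_GS = V_G − V_S = 5.25 − 2.09 = 3.16 V; V_DS = V_D − V_S = 8.54 − 2.09 = 6.45 V.
k_n = μ_nC_ox · (W/L) = 2.2 mA/V².
V_ov = V_GS − V_t = 3.16 − 1.05 = 2.11 V.
Since V_DS = 6.45 V ≥ V_ov = 2.11 V, the device is in saturation.
I_D = ½ k_n V_ov² (1 + λ V_DS) = 0.5 × 2.2 × 2.11² × (1 + 0.11 × 6.45) = 8.37 mA.

Saturation; I_D = 8.37 mA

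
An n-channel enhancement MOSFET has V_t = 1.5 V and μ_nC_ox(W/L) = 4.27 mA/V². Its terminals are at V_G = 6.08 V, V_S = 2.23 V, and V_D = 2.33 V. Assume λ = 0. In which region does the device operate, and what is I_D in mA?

Triode; I_D = 0.982 mA

V_GS = V_G − V_S = 6.08 − 2.23 = 3.85 V; V_DS = V_D − V_S = 2.33 − 2.23 = 0.1 V.
V_ov = V_GS − V_t = 3.85 − 1.5 = 2.35 V.
Since V_DS = 0.1 V < V_ov = 2.35 V, the device is in the triode region.
I_D = k_n [V_ov · V_DS − ½ V_DS²] = 4.27 × [2.35 × 0.1 − 0.5 × 0.1²] = 0.982 mA.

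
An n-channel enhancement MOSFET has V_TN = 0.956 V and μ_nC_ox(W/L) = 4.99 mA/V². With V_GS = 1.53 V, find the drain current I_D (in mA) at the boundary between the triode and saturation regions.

I_D = 0.822 mA

At the boundary V_DS = V_ov = V_GS − V_TN = 1.53 − 0.956 = 0.574 V.
I_D = ½ k_n V_ov² = 0.5 × 4.99 × 0.574² = 0.822 mA.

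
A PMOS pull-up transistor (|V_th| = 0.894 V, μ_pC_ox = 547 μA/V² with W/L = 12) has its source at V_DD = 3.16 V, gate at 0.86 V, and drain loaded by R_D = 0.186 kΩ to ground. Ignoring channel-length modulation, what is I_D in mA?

V_SG = V_DD − V_G = 3.16 − 0.86 = 2.3 V, so V_ov = 2.3 − 0.894 = 1.41 V.
k_p = μ_pC_ox · (W/L) = 6.564 mA/V².
Assume saturation: I_D = ½ k_p V_ov² = 0.5 × 6.564 × 1.41² = 6.49 mA, giving V_SD = V_DD − I_D R_D = 3.16 − 6.49 × 0.186 = 1.95 V.
V_SD = 1.95 V ≥ V_ov = 1.41 V, confirming saturation.

I_D = 6.49 mA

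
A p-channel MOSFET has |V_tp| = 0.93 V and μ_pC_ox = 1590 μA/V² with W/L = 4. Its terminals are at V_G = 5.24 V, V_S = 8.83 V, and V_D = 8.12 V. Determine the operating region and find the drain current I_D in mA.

V_SG = V_S − V_G = 8.83 − 5.24 = 3.59 V; V_SD = V_S − V_D = 8.83 − 8.12 = 0.71 V.
k_p = μ_pC_ox · (W/L) = 6.36 mA/V².
V_ov = V_SG − |V_tp| = 3.59 − 0.93 = 2.66 V.
Since V_SD = 0.71 V < V_ov = 2.66 V, the device is in the triode region.
I_D = k_p [V_ov · V_SD − ½ V_SD²] = 6.36 × [2.66 × 0.71 − 0.5 × 0.71²] = 10.4 mA.

Triode; I_D = 10.4 mA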